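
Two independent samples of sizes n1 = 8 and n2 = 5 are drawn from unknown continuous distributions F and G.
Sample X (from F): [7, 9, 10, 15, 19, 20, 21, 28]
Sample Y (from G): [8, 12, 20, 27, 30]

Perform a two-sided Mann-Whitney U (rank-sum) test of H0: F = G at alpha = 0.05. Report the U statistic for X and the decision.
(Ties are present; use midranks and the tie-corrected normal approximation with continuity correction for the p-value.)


Step 1: Combine and sort all 13 observations; assign midranks.
sorted (value, group): (7,X), (8,Y), (9,X), (10,X), (12,Y), (15,X), (19,X), (20,X), (20,Y), (21,X), (27,Y), (28,X), (30,Y)
ranks: 7->1, 8->2, 9->3, 10->4, 12->5, 15->6, 19->7, 20->8.5, 20->8.5, 21->10, 27->11, 28->12, 30->13
Step 2: Rank sum for X: R1 = 1 + 3 + 4 + 6 + 7 + 8.5 + 10 + 12 = 51.5.
Step 3: U_X = R1 - n1(n1+1)/2 = 51.5 - 8*9/2 = 51.5 - 36 = 15.5.
       U_Y = n1*n2 - U_X = 40 - 15.5 = 24.5.
Step 4: Ties are present, so use the tie-corrected normal approximation (with continuity correction) for the p-value.
Step 5: p-value = 0.557643; compare to alpha = 0.05. fail to reject H0.

U_X = 15.5, p = 0.557643, fail to reject H0 at alpha = 0.05.


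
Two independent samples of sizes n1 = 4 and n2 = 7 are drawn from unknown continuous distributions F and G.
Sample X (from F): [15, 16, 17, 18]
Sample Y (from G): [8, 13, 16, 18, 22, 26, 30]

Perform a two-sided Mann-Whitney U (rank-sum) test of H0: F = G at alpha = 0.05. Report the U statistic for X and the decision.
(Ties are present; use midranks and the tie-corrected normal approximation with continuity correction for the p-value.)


Step 1: Combine and sort all 11 observations; assign midranks.
sorted (value, group): (8,Y), (13,Y), (15,X), (16,X), (16,Y), (17,X), (18,X), (18,Y), (22,Y), (26,Y), (30,Y)
ranks: 8->1, 13->2, 15->3, 16->4.5, 16->4.5, 17->6, 18->7.5, 18->7.5, 22->9, 26->10, 30->11
Step 2: Rank sum for X: R1 = 3 + 4.5 + 6 + 7.5 = 21.
Step 3: U_X = R1 - n1(n1+1)/2 = 21 - 4*5/2 = 21 - 10 = 11.
       U_Y = n1*n2 - U_X = 28 - 11 = 17.
Step 4: Ties are present, so use the tie-corrected normal approximation (with continuity correction) for the p-value.
Step 5: p-value = 0.635059; compare to alpha = 0.05. fail to reject H0.

U_X = 11, p = 0.635059, fail to reject H0 at alpha = 0.05.


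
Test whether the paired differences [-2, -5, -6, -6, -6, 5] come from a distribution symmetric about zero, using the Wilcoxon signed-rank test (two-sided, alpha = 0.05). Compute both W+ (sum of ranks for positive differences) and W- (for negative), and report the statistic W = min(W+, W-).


Step 1: Drop any zero differences (none here) and take |d_i|.
|d| = [2, 5, 6, 6, 6, 5]
Step 2: Midrank |d_i| (ties get averaged ranks).
ranks: |2|->1, |5|->2.5, |6|->5, |6|->5, |6|->5, |5|->2.5
Step 3: Attach original signs; sum ranks with positive sign and with negative sign.
W+ = 2.5 = 2.5
W- = 1 + 2.5 + 5 + 5 + 5 = 18.5
(Check: W+ + W- = 21 should equal n(n+1)/2 = 21.)
Step 4: Test statistic W = min(W+, W-) = 2.5.
Step 5: Ties in |d|, so use the tie-corrected normal approximation.
        E[W] = n(n+1)/4 = 6*7/4 = 10.5.
        Tie groups: |d|=5 (t=2), |d|=6 (t=3); sum(t^3 - t) = 30.
        Var[W] = n(n+1)(2n+1)/24 - sum(t^3-t)/48 = 546/24 - 30/48 = 22.125.
        z = (W - E[W]) / sqrt(Var[W]) = (2.5 - 10.5) / 4.7037 = -1.7008.
        Two-sided p = 2*Phi(z) = 0.088984.
Step 6: alpha = 0.05. fail to reject H0.

W+ = 2.5, W- = 18.5, W = min = 2.5, p = 0.088984, fail to reject H0.


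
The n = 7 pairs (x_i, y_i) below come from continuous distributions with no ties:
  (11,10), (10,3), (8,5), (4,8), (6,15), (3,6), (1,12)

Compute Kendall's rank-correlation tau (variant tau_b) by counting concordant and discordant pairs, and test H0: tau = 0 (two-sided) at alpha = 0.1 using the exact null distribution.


Step 1: Enumerate the 21 unordered pairs (i,j) with i<j and classify each by sign(x_j-x_i) * sign(y_j-y_i).
  (1,2):dx=-1,dy=-7->C; (1,3):dx=-3,dy=-5->C; (1,4):dx=-7,dy=-2->C; (1,5):dx=-5,dy=+5->D
  (1,6):dx=-8,dy=-4->C; (1,7):dx=-10,dy=+2->D; (2,3):dx=-2,dy=+2->D; (2,4):dx=-6,dy=+5->D
  (2,5):dx=-4,dy=+12->D; (2,6):dx=-7,dy=+3->D; (2,7):dx=-9,dy=+9->D; (3,4):dx=-4,dy=+3->D
  (3,5):dx=-2,dy=+10->D; (3,6):dx=-5,dy=+1->D; (3,7):dx=-7,dy=+7->D; (4,5):dx=+2,dy=+7->C
  (4,6):dx=-1,dy=-2->C; (4,7):dx=-3,dy=+4->D; (5,6):dx=-3,dy=-9->C; (5,7):dx=-5,dy=-3->C
  (6,7):dx=-2,dy=+6->D
Step 2: C = 8, D = 13, total pairs = 21.
Step 3: tau = (C - D)/(n(n-1)/2) = (8 - 13)/21 = -0.238095.
Step 4: Exact two-sided p-value (enumerate n! = 5040 permutations of y under H0): p = 0.561905.
Step 5: alpha = 0.1. fail to reject H0.

tau_b = -0.2381 (C=8, D=13), p = 0.561905, fail to reject H0.


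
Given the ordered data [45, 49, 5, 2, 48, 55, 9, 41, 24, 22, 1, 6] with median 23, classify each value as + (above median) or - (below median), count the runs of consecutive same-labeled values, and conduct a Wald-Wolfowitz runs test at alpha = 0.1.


Step 1: Compute median = 23; label A = above, B = below.
Labels in order: AABBAABAABBB  (n_A = 6, n_B = 6)
Step 2: Count runs R = 6.
Step 3: Under H0 (random ordering), E[R] = 2*n_A*n_B/(n_A+n_B) + 1 = 2*6*6/12 + 1 = 7.0000.
        Var[R] = 2*n_A*n_B*(2*n_A*n_B - n_A - n_B) / ((n_A+n_B)^2 * (n_A+n_B-1)) = 4320/1584 = 2.7273.
        SD[R] = 1.6514.
Step 4: Continuity-corrected z = (R + 0.5 - E[R]) / SD[R] = (6 + 0.5 - 7.0000) / 1.6514 = -0.3028.
Step 5: Two-sided p-value via normal approximation = 2*(1 - Phi(|z|)) = 0.762069.
Step 6: alpha = 0.1. fail to reject H0.

R = 6, z = -0.3028, p = 0.762069, fail to reject H0.


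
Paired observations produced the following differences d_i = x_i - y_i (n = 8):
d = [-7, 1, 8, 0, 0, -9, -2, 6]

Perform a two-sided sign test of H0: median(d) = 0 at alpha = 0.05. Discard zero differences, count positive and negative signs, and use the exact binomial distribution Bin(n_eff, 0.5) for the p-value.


Step 1: Discard zero differences. Original n = 8; n_eff = number of nonzero differences = 6.
Nonzero differences (with sign): -7, +1, +8, -9, -2, +6
Step 2: Count signs: positive = 3, negative = 3.
Step 3: Under H0: P(positive) = 0.5, so the number of positives S ~ Bin(6, 0.5).
Step 4: Two-sided exact p-value = sum of Bin(6,0.5) probabilities at or below the observed probability = 1.000000.
Step 5: alpha = 0.05. fail to reject H0.

n_eff = 6, pos = 3, neg = 3, p = 1.000000, fail to reject H0.


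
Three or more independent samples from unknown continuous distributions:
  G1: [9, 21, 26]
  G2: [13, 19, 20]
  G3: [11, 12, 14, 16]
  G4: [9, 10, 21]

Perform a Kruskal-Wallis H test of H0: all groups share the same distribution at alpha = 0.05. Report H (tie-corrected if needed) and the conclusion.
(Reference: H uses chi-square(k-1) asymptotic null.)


Step 1: Combine all N = 13 observations and assign midranks.
sorted (value, group, rank): (9,G1,1.5), (9,G4,1.5), (10,G4,3), (11,G3,4), (12,G3,5), (13,G2,6), (14,G3,7), (16,G3,8), (19,G2,9), (20,G2,10), (21,G1,11.5), (21,G4,11.5), (26,G1,13)
Step 2: Sum ranks within each group.
R_1 = 26 (n_1 = 3)
R_2 = 25 (n_2 = 3)
R_3 = 24 (n_3 = 4)
R_4 = 16 (n_4 = 3)
Step 3: H = 12/(N(N+1)) * sum(R_i^2/n_i) - 3(N+1)
     = 12/(13*14) * (26^2/3 + 25^2/3 + 24^2/4 + 16^2/3) - 3*14
     = 0.065934 * 663 - 42
     = 1.714286.
Step 4: Ties present; correction factor C = 1 - 12/(13^3 - 13) = 0.994505. Corrected H = 1.714286 / 0.994505 = 1.723757.
Step 5: Under H0, H ~ chi^2(3); p-value = 0.631665.
Step 6: alpha = 0.05. fail to reject H0.

H = 1.7238, df = 3, p = 0.631665, fail to reject H0.


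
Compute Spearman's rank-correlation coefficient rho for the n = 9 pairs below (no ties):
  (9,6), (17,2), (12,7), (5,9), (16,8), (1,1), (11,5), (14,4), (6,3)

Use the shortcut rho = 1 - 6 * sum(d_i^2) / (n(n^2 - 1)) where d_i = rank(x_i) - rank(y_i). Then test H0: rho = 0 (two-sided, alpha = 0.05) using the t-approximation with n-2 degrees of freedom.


Step 1: Rank x and y separately (midranks; no ties here).
rank(x): 9->4, 17->9, 12->6, 5->2, 16->8, 1->1, 11->5, 14->7, 6->3
rank(y): 6->6, 2->2, 7->7, 9->9, 8->8, 1->1, 5->5, 4->4, 3->3
Step 2: d_i = R_x(i) - R_y(i); compute d_i^2.
  (4-6)^2=4, (9-2)^2=49, (6-7)^2=1, (2-9)^2=49, (8-8)^2=0, (1-1)^2=0, (5-5)^2=0, (7-4)^2=9, (3-3)^2=0
sum(d^2) = 112.
Step 3: rho = 1 - 6*112 / (9*(9^2 - 1)) = 1 - 672/720 = 0.066667.
Step 4: Under H0, t = rho * sqrt((n-2)/(1-rho^2)) = 0.1768 ~ t(7).
Step 5: Two-sided p-value from the t-distribution with 7 df = 0.864690.
Step 6: alpha = 0.05. fail to reject H0.

rho = 0.0667, p = 0.864690, fail to reject H0 at alpha = 0.05.


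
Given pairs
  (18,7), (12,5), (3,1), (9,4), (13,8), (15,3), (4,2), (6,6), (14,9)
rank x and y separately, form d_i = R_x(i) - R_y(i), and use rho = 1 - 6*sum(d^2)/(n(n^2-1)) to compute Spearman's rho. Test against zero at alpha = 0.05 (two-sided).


Step 1: Rank x and y separately (midranks; no ties here).
rank(x): 18->9, 12->5, 3->1, 9->4, 13->6, 15->8, 4->2, 6->3, 14->7
rank(y): 7->7, 5->5, 1->1, 4->4, 8->8, 3->3, 2->2, 6->6, 9->9
Step 2: d_i = R_x(i) - R_y(i); compute d_i^2.
  (9-7)^2=4, (5-5)^2=0, (1-1)^2=0, (4-4)^2=0, (6-8)^2=4, (8-3)^2=25, (2-2)^2=0, (3-6)^2=9, (7-9)^2=4
sum(d^2) = 46.
Step 3: rho = 1 - 6*46 / (9*(9^2 - 1)) = 1 - 276/720 = 0.616667.
Step 4: Under H0, t = rho * sqrt((n-2)/(1-rho^2)) = 2.0725 ~ t(7).
Step 5: Two-sided p-value from the t-distribution with 7 df = 0.076929.
Step 6: alpha = 0.05. fail to reject H0.

rho = 0.6167, p = 0.076929, fail to reject H0 at alpha = 0.05.


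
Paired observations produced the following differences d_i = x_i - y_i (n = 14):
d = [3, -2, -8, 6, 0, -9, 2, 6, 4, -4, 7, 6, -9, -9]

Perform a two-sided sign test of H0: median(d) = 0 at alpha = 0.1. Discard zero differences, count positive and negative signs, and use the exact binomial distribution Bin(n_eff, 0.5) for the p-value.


Step 1: Discard zero differences. Original n = 14; n_eff = number of nonzero differences = 13.
Nonzero differences (with sign): +3, -2, -8, +6, -9, +2, +6, +4, -4, +7, +6, -9, -9
Step 2: Count signs: positive = 7, negative = 6.
Step 3: Under H0: P(positive) = 0.5, so the number of positives S ~ Bin(13, 0.5).
Step 4: Two-sided exact p-value = sum of Bin(13,0.5) probabilities at or below the observed probability = 1.000000.
Step 5: alpha = 0.1. fail to reject H0.

n_eff = 13, pos = 7, neg = 6, p = 1.000000, fail to reject H0.


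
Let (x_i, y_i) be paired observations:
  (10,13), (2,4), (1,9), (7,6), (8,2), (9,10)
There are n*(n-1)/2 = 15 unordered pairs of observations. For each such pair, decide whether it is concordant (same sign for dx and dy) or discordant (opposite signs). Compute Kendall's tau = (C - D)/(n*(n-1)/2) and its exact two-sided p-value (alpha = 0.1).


Step 1: Enumerate the 15 unordered pairs (i,j) with i<j and classify each by sign(x_j-x_i) * sign(y_j-y_i).
  (1,2):dx=-8,dy=-9->C; (1,3):dx=-9,dy=-4->C; (1,4):dx=-3,dy=-7->C; (1,5):dx=-2,dy=-11->C
  (1,6):dx=-1,dy=-3->C; (2,3):dx=-1,dy=+5->D; (2,4):dx=+5,dy=+2->C; (2,5):dx=+6,dy=-2->D
  (2,6):dx=+7,dy=+6->C; (3,4):dx=+6,dy=-3->D; (3,5):dx=+7,dy=-7->D; (3,6):dx=+8,dy=+1->C
  (4,5):dx=+1,dy=-4->D; (4,6):dx=+2,dy=+4->C; (5,6):dx=+1,dy=+8->C
Step 2: C = 10, D = 5, total pairs = 15.
Step 3: tau = (C - D)/(n(n-1)/2) = (10 - 5)/15 = 0.333333.
Step 4: Exact two-sided p-value (enumerate n! = 720 permutations of y under H0): p = 0.469444.
Step 5: alpha = 0.1. fail to reject H0.

tau_b = 0.3333 (C=10, D=5), p = 0.469444, fail to reject H0.


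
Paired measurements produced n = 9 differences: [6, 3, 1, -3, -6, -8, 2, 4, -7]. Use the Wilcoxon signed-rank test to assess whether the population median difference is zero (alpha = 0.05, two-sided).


Step 1: Drop any zero differences (none here) and take |d_i|.
|d| = [6, 3, 1, 3, 6, 8, 2, 4, 7]
Step 2: Midrank |d_i| (ties get averaged ranks).
ranks: |6|->6.5, |3|->3.5, |1|->1, |3|->3.5, |6|->6.5, |8|->9, |2|->2, |4|->5, |7|->8
Step 3: Attach original signs; sum ranks with positive sign and with negative sign.
W+ = 6.5 + 3.5 + 1 + 2 + 5 = 18
W- = 3.5 + 6.5 + 9 + 8 = 27
(Check: W+ + W- = 45 should equal n(n+1)/2 = 45.)
Step 4: Test statistic W = min(W+, W-) = 18.
Step 5: Ties in |d|, so use the tie-corrected normal approximation.
        E[W] = n(n+1)/4 = 9*10/4 = 22.5.
        Tie groups: |d|=3 (t=2), |d|=6 (t=2); sum(t^3 - t) = 12.
        Var[W] = n(n+1)(2n+1)/24 - sum(t^3-t)/48 = 1710/24 - 12/48 = 71.
        z = (W - E[W]) / sqrt(Var[W]) = (18 - 22.5) / 8.4261 = -0.5341.
        Two-sided p = 2*Phi(z) = 0.593306.
Step 6: alpha = 0.05. fail to reject H0.

W+ = 18, W- = 27, W = min = 18, p = 0.593306, fail to reject H0.


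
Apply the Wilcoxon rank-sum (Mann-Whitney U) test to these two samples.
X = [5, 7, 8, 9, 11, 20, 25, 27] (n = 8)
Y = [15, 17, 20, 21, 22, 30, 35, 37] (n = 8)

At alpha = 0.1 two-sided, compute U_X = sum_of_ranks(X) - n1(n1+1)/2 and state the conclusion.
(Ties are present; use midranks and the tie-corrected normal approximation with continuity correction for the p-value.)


Step 1: Combine and sort all 16 observations; assign midranks.
sorted (value, group): (5,X), (7,X), (8,X), (9,X), (11,X), (15,Y), (17,Y), (20,X), (20,Y), (21,Y), (22,Y), (25,X), (27,X), (30,Y), (35,Y), (37,Y)
ranks: 5->1, 7->2, 8->3, 9->4, 11->5, 15->6, 17->7, 20->8.5, 20->8.5, 21->10, 22->11, 25->12, 27->13, 30->14, 35->15, 37->16
Step 2: Rank sum for X: R1 = 1 + 2 + 3 + 4 + 5 + 8.5 + 12 + 13 = 48.5.
Step 3: U_X = R1 - n1(n1+1)/2 = 48.5 - 8*9/2 = 48.5 - 36 = 12.5.
       U_Y = n1*n2 - U_X = 64 - 12.5 = 51.5.
Step 4: Ties are present, so use the tie-corrected normal approximation (with continuity correction) for the p-value.
Step 5: p-value = 0.045840; compare to alpha = 0.1. reject H0.

U_X = 12.5, p = 0.045840, reject H0 at alpha = 0.1.


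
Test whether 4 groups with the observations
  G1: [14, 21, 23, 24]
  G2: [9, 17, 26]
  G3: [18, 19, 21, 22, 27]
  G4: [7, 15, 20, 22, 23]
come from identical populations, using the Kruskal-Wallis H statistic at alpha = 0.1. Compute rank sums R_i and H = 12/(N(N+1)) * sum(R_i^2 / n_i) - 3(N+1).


Step 1: Combine all N = 17 observations and assign midranks.
sorted (value, group, rank): (7,G4,1), (9,G2,2), (14,G1,3), (15,G4,4), (17,G2,5), (18,G3,6), (19,G3,7), (20,G4,8), (21,G1,9.5), (21,G3,9.5), (22,G3,11.5), (22,G4,11.5), (23,G1,13.5), (23,G4,13.5), (24,G1,15), (26,G2,16), (27,G3,17)
Step 2: Sum ranks within each group.
R_1 = 41 (n_1 = 4)
R_2 = 23 (n_2 = 3)
R_3 = 51 (n_3 = 5)
R_4 = 38 (n_4 = 5)
Step 3: H = 12/(N(N+1)) * sum(R_i^2/n_i) - 3(N+1)
     = 12/(17*18) * (41^2/4 + 23^2/3 + 51^2/5 + 38^2/5) - 3*18
     = 0.039216 * 1405.58 - 54
     = 1.120915.
Step 4: Ties present; correction factor C = 1 - 18/(17^3 - 17) = 0.996324. Corrected H = 1.120915 / 0.996324 = 1.125051.
Step 5: Under H0, H ~ chi^2(3); p-value = 0.771030.
Step 6: alpha = 0.1. fail to reject H0.

H = 1.1251, df = 3, p = 0.771030, fail to reject H0.


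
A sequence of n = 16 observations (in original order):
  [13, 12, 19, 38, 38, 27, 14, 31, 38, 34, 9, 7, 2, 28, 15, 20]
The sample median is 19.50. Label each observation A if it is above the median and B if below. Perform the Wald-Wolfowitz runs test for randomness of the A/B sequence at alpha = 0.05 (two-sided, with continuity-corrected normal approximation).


Step 1: Compute median = 19.50; label A = above, B = below.
Labels in order: BBBAAABAAABBBABA  (n_A = 8, n_B = 8)
Step 2: Count runs R = 8.
Step 3: Under H0 (random ordering), E[R] = 2*n_A*n_B/(n_A+n_B) + 1 = 2*8*8/16 + 1 = 9.0000.
        Var[R] = 2*n_A*n_B*(2*n_A*n_B - n_A - n_B) / ((n_A+n_B)^2 * (n_A+n_B-1)) = 14336/3840 = 3.7333.
        SD[R] = 1.9322.
Step 4: Continuity-corrected z = (R + 0.5 - E[R]) / SD[R] = (8 + 0.5 - 9.0000) / 1.9322 = -0.2588.
Step 5: Two-sided p-value via normal approximation = 2*(1 - Phi(|z|)) = 0.795809.
Step 6: alpha = 0.05. fail to reject H0.

R = 8, z = -0.2588, p = 0.795809, fail to reject H0.


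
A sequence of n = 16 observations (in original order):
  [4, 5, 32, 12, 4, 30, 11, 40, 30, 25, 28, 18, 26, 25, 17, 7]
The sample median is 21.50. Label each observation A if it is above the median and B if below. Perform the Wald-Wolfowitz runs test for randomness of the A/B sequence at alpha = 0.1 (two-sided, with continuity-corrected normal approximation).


Step 1: Compute median = 21.50; label A = above, B = below.
Labels in order: BBABBABAAAABAABB  (n_A = 8, n_B = 8)
Step 2: Count runs R = 9.
Step 3: Under H0 (random ordering), E[R] = 2*n_A*n_B/(n_A+n_B) + 1 = 2*8*8/16 + 1 = 9.0000.
        Var[R] = 2*n_A*n_B*(2*n_A*n_B - n_A - n_B) / ((n_A+n_B)^2 * (n_A+n_B-1)) = 14336/3840 = 3.7333.
        SD[R] = 1.9322.
Step 4: R = E[R], so z = 0 with no continuity correction.
Step 5: Two-sided p-value via normal approximation = 2*(1 - Phi(|z|)) = 1.000000.
Step 6: alpha = 0.1. fail to reject H0.

R = 9, z = 0.0000, p = 1.000000, fail to reject H0.


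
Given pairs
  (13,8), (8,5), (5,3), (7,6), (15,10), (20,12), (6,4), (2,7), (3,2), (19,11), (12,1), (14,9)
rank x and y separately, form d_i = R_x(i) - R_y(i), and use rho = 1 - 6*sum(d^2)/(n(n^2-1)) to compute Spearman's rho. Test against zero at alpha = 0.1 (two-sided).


Step 1: Rank x and y separately (midranks; no ties here).
rank(x): 13->8, 8->6, 5->3, 7->5, 15->10, 20->12, 6->4, 2->1, 3->2, 19->11, 12->7, 14->9
rank(y): 8->8, 5->5, 3->3, 6->6, 10->10, 12->12, 4->4, 7->7, 2->2, 11->11, 1->1, 9->9
Step 2: d_i = R_x(i) - R_y(i); compute d_i^2.
  (8-8)^2=0, (6-5)^2=1, (3-3)^2=0, (5-6)^2=1, (10-10)^2=0, (12-12)^2=0, (4-4)^2=0, (1-7)^2=36, (2-2)^2=0, (11-11)^2=0, (7-1)^2=36, (9-9)^2=0
sum(d^2) = 74.
Step 3: rho = 1 - 6*74 / (12*(12^2 - 1)) = 1 - 444/1716 = 0.741259.
Step 4: Under H0, t = rho * sqrt((n-2)/(1-rho^2)) = 3.4923 ~ t(10).
Step 5: Two-sided p-value from the t-distribution with 10 df = 0.005801.
Step 6: alpha = 0.1. reject H0.

rho = 0.7413, p = 0.005801, reject H0 at alpha = 0.1.


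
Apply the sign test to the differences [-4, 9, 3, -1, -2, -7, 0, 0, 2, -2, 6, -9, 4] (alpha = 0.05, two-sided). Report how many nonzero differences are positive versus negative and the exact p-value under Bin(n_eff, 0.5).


Step 1: Discard zero differences. Original n = 13; n_eff = number of nonzero differences = 11.
Nonzero differences (with sign): -4, +9, +3, -1, -2, -7, +2, -2, +6, -9, +4
Step 2: Count signs: positive = 5, negative = 6.
Step 3: Under H0: P(positive) = 0.5, so the number of positives S ~ Bin(11, 0.5).
Step 4: Two-sided exact p-value = sum of Bin(11,0.5) probabilities at or below the observed probability = 1.000000.
Step 5: alpha = 0.05. fail to reject H0.

n_eff = 11, pos = 5, neg = 6, p = 1.000000, fail to reject H0.


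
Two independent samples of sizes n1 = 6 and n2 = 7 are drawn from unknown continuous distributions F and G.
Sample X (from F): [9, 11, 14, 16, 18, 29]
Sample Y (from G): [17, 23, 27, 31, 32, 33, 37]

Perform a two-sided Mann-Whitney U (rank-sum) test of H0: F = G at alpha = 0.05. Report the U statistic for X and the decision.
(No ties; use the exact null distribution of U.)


Step 1: Combine and sort all 13 observations; assign midranks.
sorted (value, group): (9,X), (11,X), (14,X), (16,X), (17,Y), (18,X), (23,Y), (27,Y), (29,X), (31,Y), (32,Y), (33,Y), (37,Y)
ranks: 9->1, 11->2, 14->3, 16->4, 17->5, 18->6, 23->7, 27->8, 29->9, 31->10, 32->11, 33->12, 37->13
Step 2: Rank sum for X: R1 = 1 + 2 + 3 + 4 + 6 + 9 = 25.
Step 3: U_X = R1 - n1(n1+1)/2 = 25 - 6*7/2 = 25 - 21 = 4.
       U_Y = n1*n2 - U_X = 42 - 4 = 38.
Step 4: No ties, so the exact null distribution of U (based on enumerating the C(13,6) = 1716 equally likely rank assignments) gives the two-sided p-value.
Step 5: p-value = 0.013986; compare to alpha = 0.05. reject H0.

U_X = 4, p = 0.013986, reject H0 at alpha = 0.05.


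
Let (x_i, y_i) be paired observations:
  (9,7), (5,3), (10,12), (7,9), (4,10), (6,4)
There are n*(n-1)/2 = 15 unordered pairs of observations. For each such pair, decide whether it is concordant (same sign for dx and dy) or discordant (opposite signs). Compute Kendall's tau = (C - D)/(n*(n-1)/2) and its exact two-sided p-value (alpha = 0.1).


Step 1: Enumerate the 15 unordered pairs (i,j) with i<j and classify each by sign(x_j-x_i) * sign(y_j-y_i).
  (1,2):dx=-4,dy=-4->C; (1,3):dx=+1,dy=+5->C; (1,4):dx=-2,dy=+2->D; (1,5):dx=-5,dy=+3->D
  (1,6):dx=-3,dy=-3->C; (2,3):dx=+5,dy=+9->C; (2,4):dx=+2,dy=+6->C; (2,5):dx=-1,dy=+7->D
  (2,6):dx=+1,dy=+1->C; (3,4):dx=-3,dy=-3->C; (3,5):dx=-6,dy=-2->C; (3,6):dx=-4,dy=-8->C
  (4,5):dx=-3,dy=+1->D; (4,6):dx=-1,dy=-5->C; (5,6):dx=+2,dy=-6->D
Step 2: C = 10, D = 5, total pairs = 15.
Step 3: tau = (C - D)/(n(n-1)/2) = (10 - 5)/15 = 0.333333.
Step 4: Exact two-sided p-value (enumerate n! = 720 permutations of y under H0): p = 0.469444.
Step 5: alpha = 0.1. fail to reject H0.

tau_b = 0.3333 (C=10, D=5), p = 0.469444, fail to reject H0.


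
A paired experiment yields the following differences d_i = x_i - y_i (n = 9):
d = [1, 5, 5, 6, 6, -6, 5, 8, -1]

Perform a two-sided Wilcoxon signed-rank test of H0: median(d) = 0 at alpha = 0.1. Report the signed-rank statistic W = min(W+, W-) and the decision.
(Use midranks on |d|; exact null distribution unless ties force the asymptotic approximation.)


Step 1: Drop any zero differences (none here) and take |d_i|.
|d| = [1, 5, 5, 6, 6, 6, 5, 8, 1]
Step 2: Midrank |d_i| (ties get averaged ranks).
ranks: |1|->1.5, |5|->4, |5|->4, |6|->7, |6|->7, |6|->7, |5|->4, |8|->9, |1|->1.5
Step 3: Attach original signs; sum ranks with positive sign and with negative sign.
W+ = 1.5 + 4 + 4 + 7 + 7 + 4 + 9 = 36.5
W- = 7 + 1.5 = 8.5
(Check: W+ + W- = 45 should equal n(n+1)/2 = 45.)
Step 4: Test statistic W = min(W+, W-) = 8.5.
Step 5: Ties in |d|, so use the tie-corrected normal approximation.
        E[W] = n(n+1)/4 = 9*10/4 = 22.5.
        Tie groups: |d|=1 (t=2), |d|=5 (t=3), |d|=6 (t=3); sum(t^3 - t) = 54.
        Var[W] = n(n+1)(2n+1)/24 - sum(t^3-t)/48 = 1710/24 - 54/48 = 70.125.
        z = (W - E[W]) / sqrt(Var[W]) = (8.5 - 22.5) / 8.3741 = -1.6718.
        Two-sided p = 2*Phi(z) = 0.094558.
Step 6: alpha = 0.1. reject H0.

W+ = 36.5, W- = 8.5, W = min = 8.5, p = 0.094558, reject H0.


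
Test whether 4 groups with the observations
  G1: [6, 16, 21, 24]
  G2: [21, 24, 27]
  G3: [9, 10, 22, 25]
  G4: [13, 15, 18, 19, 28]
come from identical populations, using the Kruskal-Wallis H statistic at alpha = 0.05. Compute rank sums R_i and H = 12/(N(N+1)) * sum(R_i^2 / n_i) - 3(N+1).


Step 1: Combine all N = 16 observations and assign midranks.
sorted (value, group, rank): (6,G1,1), (9,G3,2), (10,G3,3), (13,G4,4), (15,G4,5), (16,G1,6), (18,G4,7), (19,G4,8), (21,G1,9.5), (21,G2,9.5), (22,G3,11), (24,G1,12.5), (24,G2,12.5), (25,G3,14), (27,G2,15), (28,G4,16)
Step 2: Sum ranks within each group.
R_1 = 29 (n_1 = 4)
R_2 = 37 (n_2 = 3)
R_3 = 30 (n_3 = 4)
R_4 = 40 (n_4 = 5)
Step 3: H = 12/(N(N+1)) * sum(R_i^2/n_i) - 3(N+1)
     = 12/(16*17) * (29^2/4 + 37^2/3 + 30^2/4 + 40^2/5) - 3*17
     = 0.044118 * 1211.58 - 51
     = 2.452206.
Step 4: Ties present; correction factor C = 1 - 12/(16^3 - 16) = 0.997059. Corrected H = 2.452206 / 0.997059 = 2.459440.
Step 5: Under H0, H ~ chi^2(3); p-value = 0.482666.
Step 6: alpha = 0.05. fail to reject H0.

H = 2.4594, df = 3, p = 0.482666, fail to reject H0.


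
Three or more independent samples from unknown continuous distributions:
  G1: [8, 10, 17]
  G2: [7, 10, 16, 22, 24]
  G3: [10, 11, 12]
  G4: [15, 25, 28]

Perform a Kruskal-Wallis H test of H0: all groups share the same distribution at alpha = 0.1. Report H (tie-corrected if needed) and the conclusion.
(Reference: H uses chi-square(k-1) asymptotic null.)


Step 1: Combine all N = 14 observations and assign midranks.
sorted (value, group, rank): (7,G2,1), (8,G1,2), (10,G1,4), (10,G2,4), (10,G3,4), (11,G3,6), (12,G3,7), (15,G4,8), (16,G2,9), (17,G1,10), (22,G2,11), (24,G2,12), (25,G4,13), (28,G4,14)
Step 2: Sum ranks within each group.
R_1 = 16 (n_1 = 3)
R_2 = 37 (n_2 = 5)
R_3 = 17 (n_3 = 3)
R_4 = 35 (n_4 = 3)
Step 3: H = 12/(N(N+1)) * sum(R_i^2/n_i) - 3(N+1)
     = 12/(14*15) * (16^2/3 + 37^2/5 + 17^2/3 + 35^2/3) - 3*15
     = 0.057143 * 863.8 - 45
     = 4.360000.
Step 4: Ties present; correction factor C = 1 - 24/(14^3 - 14) = 0.991209. Corrected H = 4.360000 / 0.991209 = 4.398670.
Step 5: Under H0, H ~ chi^2(3); p-value = 0.221509.
Step 6: alpha = 0.1. fail to reject H0.

H = 4.3987, df = 3, p = 0.221509, fail to reject H0.


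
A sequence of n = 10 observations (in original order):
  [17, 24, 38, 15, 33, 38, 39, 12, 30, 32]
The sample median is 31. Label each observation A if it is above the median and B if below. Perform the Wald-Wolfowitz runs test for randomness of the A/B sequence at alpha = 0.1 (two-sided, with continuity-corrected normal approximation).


Step 1: Compute median = 31; label A = above, B = below.
Labels in order: BBABAAABBA  (n_A = 5, n_B = 5)
Step 2: Count runs R = 6.
Step 3: Under H0 (random ordering), E[R] = 2*n_A*n_B/(n_A+n_B) + 1 = 2*5*5/10 + 1 = 6.0000.
        Var[R] = 2*n_A*n_B*(2*n_A*n_B - n_A - n_B) / ((n_A+n_B)^2 * (n_A+n_B-1)) = 2000/900 = 2.2222.
        SD[R] = 1.4907.
Step 4: R = E[R], so z = 0 with no continuity correction.
Step 5: Two-sided p-value via normal approximation = 2*(1 - Phi(|z|)) = 1.000000.
Step 6: alpha = 0.1. fail to reject H0.

R = 6, z = 0.0000, p = 1.000000, fail to reject H0.


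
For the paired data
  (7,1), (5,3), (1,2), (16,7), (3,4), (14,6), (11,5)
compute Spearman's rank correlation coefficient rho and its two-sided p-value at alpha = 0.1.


Step 1: Rank x and y separately (midranks; no ties here).
rank(x): 7->4, 5->3, 1->1, 16->7, 3->2, 14->6, 11->5
rank(y): 1->1, 3->3, 2->2, 7->7, 4->4, 6->6, 5->5
Step 2: d_i = R_x(i) - R_y(i); compute d_i^2.
  (4-1)^2=9, (3-3)^2=0, (1-2)^2=1, (7-7)^2=0, (2-4)^2=4, (6-6)^2=0, (5-5)^2=0
sum(d^2) = 14.
Step 3: rho = 1 - 6*14 / (7*(7^2 - 1)) = 1 - 84/336 = 0.750000.
Step 4: Under H0, t = rho * sqrt((n-2)/(1-rho^2)) = 2.5355 ~ t(5).
Step 5: Two-sided p-value from the t-distribution with 5 df = 0.052181.
Step 6: alpha = 0.1. reject H0.

rho = 0.7500, p = 0.052181, reject H0 at alpha = 0.1.


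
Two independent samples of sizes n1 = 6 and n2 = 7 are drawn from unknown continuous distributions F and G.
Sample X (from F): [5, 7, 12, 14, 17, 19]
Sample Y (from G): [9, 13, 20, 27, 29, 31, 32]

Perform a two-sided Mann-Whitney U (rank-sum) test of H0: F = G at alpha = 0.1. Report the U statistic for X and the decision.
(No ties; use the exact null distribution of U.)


Step 1: Combine and sort all 13 observations; assign midranks.
sorted (value, group): (5,X), (7,X), (9,Y), (12,X), (13,Y), (14,X), (17,X), (19,X), (20,Y), (27,Y), (29,Y), (31,Y), (32,Y)
ranks: 5->1, 7->2, 9->3, 12->4, 13->5, 14->6, 17->7, 19->8, 20->9, 27->10, 29->11, 31->12, 32->13
Step 2: Rank sum for X: R1 = 1 + 2 + 4 + 6 + 7 + 8 = 28.
Step 3: U_X = R1 - n1(n1+1)/2 = 28 - 6*7/2 = 28 - 21 = 7.
       U_Y = n1*n2 - U_X = 42 - 7 = 35.
Step 4: No ties, so the exact null distribution of U (based on enumerating the C(13,6) = 1716 equally likely rank assignments) gives the two-sided p-value.
Step 5: p-value = 0.051282; compare to alpha = 0.1. reject H0.

U_X = 7, p = 0.051282, reject H0 at alpha = 0.1.


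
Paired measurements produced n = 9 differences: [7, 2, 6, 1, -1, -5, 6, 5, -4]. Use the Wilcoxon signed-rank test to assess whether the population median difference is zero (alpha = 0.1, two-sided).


Step 1: Drop any zero differences (none here) and take |d_i|.
|d| = [7, 2, 6, 1, 1, 5, 6, 5, 4]
Step 2: Midrank |d_i| (ties get averaged ranks).
ranks: |7|->9, |2|->3, |6|->7.5, |1|->1.5, |1|->1.5, |5|->5.5, |6|->7.5, |5|->5.5, |4|->4
Step 3: Attach original signs; sum ranks with positive sign and with negative sign.
W+ = 9 + 3 + 7.5 + 1.5 + 7.5 + 5.5 = 34
W- = 1.5 + 5.5 + 4 = 11
(Check: W+ + W- = 45 should equal n(n+1)/2 = 45.)
Step 4: Test statistic W = min(W+, W-) = 11.
Step 5: Ties in |d|, so use the tie-corrected normal approximation.
        E[W] = n(n+1)/4 = 9*10/4 = 22.5.
        Tie groups: |d|=1 (t=2), |d|=5 (t=2), |d|=6 (t=2); sum(t^3 - t) = 18.
        Var[W] = n(n+1)(2n+1)/24 - sum(t^3-t)/48 = 1710/24 - 18/48 = 70.875.
        z = (W - E[W]) / sqrt(Var[W]) = (11 - 22.5) / 8.4187 = -1.3660.
        Two-sided p = 2*Phi(z) = 0.171938.
Step 6: alpha = 0.1. fail to reject H0.

W+ = 34, W- = 11, W = min = 11, p = 0.171938, fail to reject H0.


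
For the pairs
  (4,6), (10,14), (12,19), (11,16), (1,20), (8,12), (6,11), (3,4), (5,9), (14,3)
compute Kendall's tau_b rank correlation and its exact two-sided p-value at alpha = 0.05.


Step 1: Enumerate the 45 unordered pairs (i,j) with i<j and classify each by sign(x_j-x_i) * sign(y_j-y_i).
  (1,2):dx=+6,dy=+8->C; (1,3):dx=+8,dy=+13->C; (1,4):dx=+7,dy=+10->C; (1,5):dx=-3,dy=+14->D
  (1,6):dx=+4,dy=+6->C; (1,7):dx=+2,dy=+5->C; (1,8):dx=-1,dy=-2->C; (1,9):dx=+1,dy=+3->C
  (1,10):dx=+10,dy=-3->D; (2,3):dx=+2,dy=+5->C; (2,4):dx=+1,dy=+2->C; (2,5):dx=-9,dy=+6->D
  (2,6):dx=-2,dy=-2->C; (2,7):dx=-4,dy=-3->C; (2,8):dx=-7,dy=-10->C; (2,9):dx=-5,dy=-5->C
  (2,10):dx=+4,dy=-11->D; (3,4):dx=-1,dy=-3->C; (3,5):dx=-11,dy=+1->D; (3,6):dx=-4,dy=-7->C
  (3,7):dx=-6,dy=-8->C; (3,8):dx=-9,dy=-15->C; (3,9):dx=-7,dy=-10->C; (3,10):dx=+2,dy=-16->D
  (4,5):dx=-10,dy=+4->D; (4,6):dx=-3,dy=-4->C; (4,7):dx=-5,dy=-5->C; (4,8):dx=-8,dy=-12->C
  (4,9):dx=-6,dy=-7->C; (4,10):dx=+3,dy=-13->D; (5,6):dx=+7,dy=-8->D; (5,7):dx=+5,dy=-9->D
  (5,8):dx=+2,dy=-16->D; (5,9):dx=+4,dy=-11->D; (5,10):dx=+13,dy=-17->D; (6,7):dx=-2,dy=-1->C
  (6,8):dx=-5,dy=-8->C; (6,9):dx=-3,dy=-3->C; (6,10):dx=+6,dy=-9->D; (7,8):dx=-3,dy=-7->C
  (7,9):dx=-1,dy=-2->C; (7,10):dx=+8,dy=-8->D; (8,9):dx=+2,dy=+5->C; (8,10):dx=+11,dy=-1->D
  (9,10):dx=+9,dy=-6->D
Step 2: C = 28, D = 17, total pairs = 45.
Step 3: tau = (C - D)/(n(n-1)/2) = (28 - 17)/45 = 0.244444.
Step 4: Exact two-sided p-value (enumerate n! = 3628800 permutations of y under H0): p = 0.380720.
Step 5: alpha = 0.05. fail to reject H0.

tau_b = 0.2444 (C=28, D=17), p = 0.380720, fail to reject H0.


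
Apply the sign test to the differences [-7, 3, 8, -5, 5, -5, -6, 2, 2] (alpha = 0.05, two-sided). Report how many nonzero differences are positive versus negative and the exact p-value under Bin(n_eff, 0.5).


Step 1: Discard zero differences. Original n = 9; n_eff = number of nonzero differences = 9.
Nonzero differences (with sign): -7, +3, +8, -5, +5, -5, -6, +2, +2
Step 2: Count signs: positive = 5, negative = 4.
Step 3: Under H0: P(positive) = 0.5, so the number of positives S ~ Bin(9, 0.5).
Step 4: Two-sided exact p-value = sum of Bin(9,0.5) probabilities at or below the observed probability = 1.000000.
Step 5: alpha = 0.05. fail to reject H0.

n_eff = 9, pos = 5, neg = 4, p = 1.000000, fail to reject H0.


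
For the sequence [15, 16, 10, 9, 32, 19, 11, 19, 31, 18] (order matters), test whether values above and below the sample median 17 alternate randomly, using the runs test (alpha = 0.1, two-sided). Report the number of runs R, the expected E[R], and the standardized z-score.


Step 1: Compute median = 17; label A = above, B = below.
Labels in order: BBBBAABAAA  (n_A = 5, n_B = 5)
Step 2: Count runs R = 4.
Step 3: Under H0 (random ordering), E[R] = 2*n_A*n_B/(n_A+n_B) + 1 = 2*5*5/10 + 1 = 6.0000.
        Var[R] = 2*n_A*n_B*(2*n_A*n_B - n_A - n_B) / ((n_A+n_B)^2 * (n_A+n_B-1)) = 2000/900 = 2.2222.
        SD[R] = 1.4907.
Step 4: Continuity-corrected z = (R + 0.5 - E[R]) / SD[R] = (4 + 0.5 - 6.0000) / 1.4907 = -1.0062.
Step 5: Two-sided p-value via normal approximation = 2*(1 - Phi(|z|)) = 0.314305.
Step 6: alpha = 0.1. fail to reject H0.

R = 4, z = -1.0062, p = 0.314305, fail to reject H0.


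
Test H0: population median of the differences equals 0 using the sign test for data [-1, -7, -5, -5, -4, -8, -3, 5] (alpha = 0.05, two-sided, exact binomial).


Step 1: Discard zero differences. Original n = 8; n_eff = number of nonzero differences = 8.
Nonzero differences (with sign): -1, -7, -5, -5, -4, -8, -3, +5
Step 2: Count signs: positive = 1, negative = 7.
Step 3: Under H0: P(positive) = 0.5, so the number of positives S ~ Bin(8, 0.5).
Step 4: Two-sided exact p-value = sum of Bin(8,0.5) probabilities at or below the observed probability = 0.070312.
Step 5: alpha = 0.05. fail to reject H0.

n_eff = 8, pos = 1, neg = 7, p = 0.070312, fail to reject H0.


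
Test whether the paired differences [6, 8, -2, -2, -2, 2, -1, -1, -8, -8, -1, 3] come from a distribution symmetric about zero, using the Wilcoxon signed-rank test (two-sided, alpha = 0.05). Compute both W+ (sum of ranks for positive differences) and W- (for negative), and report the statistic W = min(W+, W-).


Step 1: Drop any zero differences (none here) and take |d_i|.
|d| = [6, 8, 2, 2, 2, 2, 1, 1, 8, 8, 1, 3]
Step 2: Midrank |d_i| (ties get averaged ranks).
ranks: |6|->9, |8|->11, |2|->5.5, |2|->5.5, |2|->5.5, |2|->5.5, |1|->2, |1|->2, |8|->11, |8|->11, |1|->2, |3|->8
Step 3: Attach original signs; sum ranks with positive sign and with negative sign.
W+ = 9 + 11 + 5.5 + 8 = 33.5
W- = 5.5 + 5.5 + 5.5 + 2 + 2 + 11 + 11 + 2 = 44.5
(Check: W+ + W- = 78 should equal n(n+1)/2 = 78.)
Step 4: Test statistic W = min(W+, W-) = 33.5.
Step 5: Ties in |d|, so use the tie-corrected normal approximation.
        E[W] = n(n+1)/4 = 12*13/4 = 39.
        Tie groups: |d|=1 (t=3), |d|=2 (t=4), |d|=8 (t=3); sum(t^3 - t) = 108.
        Var[W] = n(n+1)(2n+1)/24 - sum(t^3-t)/48 = 3900/24 - 108/48 = 160.25.
        z = (W - E[W]) / sqrt(Var[W]) = (33.5 - 39) / 12.6590 = -0.4345.
        Two-sided p = 2*Phi(z) = 0.663944.
Step 6: alpha = 0.05. fail to reject H0.

W+ = 33.5, W- = 44.5, W = min = 33.5, p = 0.663944, fail to reject H0.


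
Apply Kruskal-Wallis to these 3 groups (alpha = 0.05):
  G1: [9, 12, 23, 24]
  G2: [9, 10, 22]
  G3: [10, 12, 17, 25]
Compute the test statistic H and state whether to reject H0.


Step 1: Combine all N = 11 observations and assign midranks.
sorted (value, group, rank): (9,G1,1.5), (9,G2,1.5), (10,G2,3.5), (10,G3,3.5), (12,G1,5.5), (12,G3,5.5), (17,G3,7), (22,G2,8), (23,G1,9), (24,G1,10), (25,G3,11)
Step 2: Sum ranks within each group.
R_1 = 26 (n_1 = 4)
R_2 = 13 (n_2 = 3)
R_3 = 27 (n_3 = 4)
Step 3: H = 12/(N(N+1)) * sum(R_i^2/n_i) - 3(N+1)
     = 12/(11*12) * (26^2/4 + 13^2/3 + 27^2/4) - 3*12
     = 0.090909 * 407.583 - 36
     = 1.053030.
Step 4: Ties present; correction factor C = 1 - 18/(11^3 - 11) = 0.986364. Corrected H = 1.053030 / 0.986364 = 1.067588.
Step 5: Under H0, H ~ chi^2(2); p-value = 0.586376.
Step 6: alpha = 0.05. fail to reject H0.

H = 1.0676, df = 2, p = 0.586376, fail to reject H0.


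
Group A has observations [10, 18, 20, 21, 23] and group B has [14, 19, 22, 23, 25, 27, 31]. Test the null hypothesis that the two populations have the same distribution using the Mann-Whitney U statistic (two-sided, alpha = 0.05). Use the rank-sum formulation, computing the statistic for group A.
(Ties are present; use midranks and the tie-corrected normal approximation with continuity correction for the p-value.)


Step 1: Combine and sort all 12 observations; assign midranks.
sorted (value, group): (10,X), (14,Y), (18,X), (19,Y), (20,X), (21,X), (22,Y), (23,X), (23,Y), (25,Y), (27,Y), (31,Y)
ranks: 10->1, 14->2, 18->3, 19->4, 20->5, 21->6, 22->7, 23->8.5, 23->8.5, 25->10, 27->11, 31->12
Step 2: Rank sum for X: R1 = 1 + 3 + 5 + 6 + 8.5 = 23.5.
Step 3: U_X = R1 - n1(n1+1)/2 = 23.5 - 5*6/2 = 23.5 - 15 = 8.5.
       U_Y = n1*n2 - U_X = 35 - 8.5 = 26.5.
Step 4: Ties are present, so use the tie-corrected normal approximation (with continuity correction) for the p-value.
Step 5: p-value = 0.166721; compare to alpha = 0.05. fail to reject H0.

U_X = 8.5, p = 0.166721, fail to reject H0 at alpha = 0.05.


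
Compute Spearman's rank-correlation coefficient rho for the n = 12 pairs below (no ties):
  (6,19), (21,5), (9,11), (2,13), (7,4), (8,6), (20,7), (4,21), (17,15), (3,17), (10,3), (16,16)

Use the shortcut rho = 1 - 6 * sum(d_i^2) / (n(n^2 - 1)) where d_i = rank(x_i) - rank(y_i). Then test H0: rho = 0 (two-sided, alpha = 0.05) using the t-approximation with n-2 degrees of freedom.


Step 1: Rank x and y separately (midranks; no ties here).
rank(x): 6->4, 21->12, 9->7, 2->1, 7->5, 8->6, 20->11, 4->3, 17->10, 3->2, 10->8, 16->9
rank(y): 19->11, 5->3, 11->6, 13->7, 4->2, 6->4, 7->5, 21->12, 15->8, 17->10, 3->1, 16->9
Step 2: d_i = R_x(i) - R_y(i); compute d_i^2.
  (4-11)^2=49, (12-3)^2=81, (7-6)^2=1, (1-7)^2=36, (5-2)^2=9, (6-4)^2=4, (11-5)^2=36, (3-12)^2=81, (10-8)^2=4, (2-10)^2=64, (8-1)^2=49, (9-9)^2=0
sum(d^2) = 414.
Step 3: rho = 1 - 6*414 / (12*(12^2 - 1)) = 1 - 2484/1716 = -0.447552.
Step 4: Under H0, t = rho * sqrt((n-2)/(1-rho^2)) = -1.5826 ~ t(10).
Step 5: Two-sided p-value from the t-distribution with 10 df = 0.144586.
Step 6: alpha = 0.05. fail to reject H0.

rho = -0.4476, p = 0.144586, fail to reject H0 at alpha = 0.05.


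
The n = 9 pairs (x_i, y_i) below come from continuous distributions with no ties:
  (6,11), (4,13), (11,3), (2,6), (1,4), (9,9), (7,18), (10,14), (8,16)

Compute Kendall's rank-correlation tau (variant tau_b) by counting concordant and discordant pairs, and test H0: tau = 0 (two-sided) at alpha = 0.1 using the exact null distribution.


Step 1: Enumerate the 36 unordered pairs (i,j) with i<j and classify each by sign(x_j-x_i) * sign(y_j-y_i).
  (1,2):dx=-2,dy=+2->D; (1,3):dx=+5,dy=-8->D; (1,4):dx=-4,dy=-5->C; (1,5):dx=-5,dy=-7->C
  (1,6):dx=+3,dy=-2->D; (1,7):dx=+1,dy=+7->C; (1,8):dx=+4,dy=+3->C; (1,9):dx=+2,dy=+5->C
  (2,3):dx=+7,dy=-10->D; (2,4):dx=-2,dy=-7->C; (2,5):dx=-3,dy=-9->C; (2,6):dx=+5,dy=-4->D
  (2,7):dx=+3,dy=+5->C; (2,8):dx=+6,dy=+1->C; (2,9):dx=+4,dy=+3->C; (3,4):dx=-9,dy=+3->D
  (3,5):dx=-10,dy=+1->D; (3,6):dx=-2,dy=+6->D; (3,7):dx=-4,dy=+15->D; (3,8):dx=-1,dy=+11->D
  (3,9):dx=-3,dy=+13->D; (4,5):dx=-1,dy=-2->C; (4,6):dx=+7,dy=+3->C; (4,7):dx=+5,dy=+12->C
  (4,8):dx=+8,dy=+8->C; (4,9):dx=+6,dy=+10->C; (5,6):dx=+8,dy=+5->C; (5,7):dx=+6,dy=+14->C
  (5,8):dx=+9,dy=+10->C; (5,9):dx=+7,dy=+12->C; (6,7):dx=-2,dy=+9->D; (6,8):dx=+1,dy=+5->C
  (6,9):dx=-1,dy=+7->D; (7,8):dx=+3,dy=-4->D; (7,9):dx=+1,dy=-2->D; (8,9):dx=-2,dy=+2->D
Step 2: C = 20, D = 16, total pairs = 36.
Step 3: tau = (C - D)/(n(n-1)/2) = (20 - 16)/36 = 0.111111.
Step 4: Exact two-sided p-value (enumerate n! = 362880 permutations of y under H0): p = 0.761414.
Step 5: alpha = 0.1. fail to reject H0.

tau_b = 0.1111 (C=20, D=16), p = 0.761414, fail to reject H0.


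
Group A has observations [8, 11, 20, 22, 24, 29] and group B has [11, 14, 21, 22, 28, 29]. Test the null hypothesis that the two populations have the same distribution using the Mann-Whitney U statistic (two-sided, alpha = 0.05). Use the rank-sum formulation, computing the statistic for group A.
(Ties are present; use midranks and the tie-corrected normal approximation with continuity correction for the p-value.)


Step 1: Combine and sort all 12 observations; assign midranks.
sorted (value, group): (8,X), (11,X), (11,Y), (14,Y), (20,X), (21,Y), (22,X), (22,Y), (24,X), (28,Y), (29,X), (29,Y)
ranks: 8->1, 11->2.5, 11->2.5, 14->4, 20->5, 21->6, 22->7.5, 22->7.5, 24->9, 28->10, 29->11.5, 29->11.5
Step 2: Rank sum for X: R1 = 1 + 2.5 + 5 + 7.5 + 9 + 11.5 = 36.5.
Step 3: U_X = R1 - n1(n1+1)/2 = 36.5 - 6*7/2 = 36.5 - 21 = 15.5.
       U_Y = n1*n2 - U_X = 36 - 15.5 = 20.5.
Step 4: Ties are present, so use the tie-corrected normal approximation (with continuity correction) for the p-value.
Step 5: p-value = 0.747491; compare to alpha = 0.05. fail to reject H0.

U_X = 15.5, p = 0.747491, fail to reject H0 at alpha = 0.05.


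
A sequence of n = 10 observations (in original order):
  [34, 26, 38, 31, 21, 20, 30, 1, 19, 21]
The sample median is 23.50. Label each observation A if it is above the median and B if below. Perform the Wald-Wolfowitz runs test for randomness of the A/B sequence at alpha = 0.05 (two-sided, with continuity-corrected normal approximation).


Step 1: Compute median = 23.50; label A = above, B = below.
Labels in order: AAAABBABBB  (n_A = 5, n_B = 5)
Step 2: Count runs R = 4.
Step 3: Under H0 (random ordering), E[R] = 2*n_A*n_B/(n_A+n_B) + 1 = 2*5*5/10 + 1 = 6.0000.
        Var[R] = 2*n_A*n_B*(2*n_A*n_B - n_A - n_B) / ((n_A+n_B)^2 * (n_A+n_B-1)) = 2000/900 = 2.2222.
        SD[R] = 1.4907.
Step 4: Continuity-corrected z = (R + 0.5 - E[R]) / SD[R] = (4 + 0.5 - 6.0000) / 1.4907 = -1.0062.
Step 5: Two-sided p-value via normal approximation = 2*(1 - Phi(|z|)) = 0.314305.
Step 6: alpha = 0.05. fail to reject H0.

R = 4, z = -1.0062, p = 0.314305, fail to reject H0.


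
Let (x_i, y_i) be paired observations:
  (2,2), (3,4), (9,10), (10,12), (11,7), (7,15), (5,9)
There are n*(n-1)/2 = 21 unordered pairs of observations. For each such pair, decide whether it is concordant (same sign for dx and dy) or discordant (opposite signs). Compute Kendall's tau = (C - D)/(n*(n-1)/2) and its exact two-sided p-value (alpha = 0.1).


Step 1: Enumerate the 21 unordered pairs (i,j) with i<j and classify each by sign(x_j-x_i) * sign(y_j-y_i).
  (1,2):dx=+1,dy=+2->C; (1,3):dx=+7,dy=+8->C; (1,4):dx=+8,dy=+10->C; (1,5):dx=+9,dy=+5->C
  (1,6):dx=+5,dy=+13->C; (1,7):dx=+3,dy=+7->C; (2,3):dx=+6,dy=+6->C; (2,4):dx=+7,dy=+8->C
  (2,5):dx=+8,dy=+3->C; (2,6):dx=+4,dy=+11->C; (2,7):dx=+2,dy=+5->C; (3,4):dx=+1,dy=+2->C
  (3,5):dx=+2,dy=-3->D; (3,6):dx=-2,dy=+5->D; (3,7):dx=-4,dy=-1->C; (4,5):dx=+1,dy=-5->D
  (4,6):dx=-3,dy=+3->D; (4,7):dx=-5,dy=-3->C; (5,6):dx=-4,dy=+8->D; (5,7):dx=-6,dy=+2->D
  (6,7):dx=-2,dy=-6->C
Step 2: C = 15, D = 6, total pairs = 21.
Step 3: tau = (C - D)/(n(n-1)/2) = (15 - 6)/21 = 0.428571.
Step 4: Exact two-sided p-value (enumerate n! = 5040 permutations of y under H0): p = 0.238889.
Step 5: alpha = 0.1. fail to reject H0.

tau_b = 0.4286 (C=15, D=6), p = 0.238889, fail to reject H0.
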